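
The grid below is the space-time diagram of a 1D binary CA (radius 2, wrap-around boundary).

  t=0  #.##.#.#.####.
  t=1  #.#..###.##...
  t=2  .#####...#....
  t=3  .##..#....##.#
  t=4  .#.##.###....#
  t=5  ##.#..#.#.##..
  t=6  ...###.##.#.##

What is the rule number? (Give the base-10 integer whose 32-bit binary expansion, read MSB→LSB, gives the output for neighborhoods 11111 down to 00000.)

318605186

  #####|.  b31=0 t=2,i=3
  ####.|.  b30=0 t=0,i=11
  ###.#|.  b29=0 t=0,i=12
  ###..|#  b28=1 t=2,i=5
  ##.##|.  b27=0 t=1,i=8
  ##.#.|.  b26=0 t=0,i=4
  ##..#|#  b25=1 t=3,i=3
  ##...|.  b24=0 t=1,i=11
  #.###|#  b23=1 t=0,i=9
  #.##.|#  b22=1 t=0,i=2
  #.#.#|#  b21=1 t=0,i=0
  #.#..|#  b20=1 t=1,i=2
  #..##|#  b19=1 t=1,i=4
  #..#.|#  b18=1 t=3,i=4
  #...#|.  b17=0 t=1,i=12
  #....|#  b16=1 t=2,i=11
  .####|#  b15=1 t=0,i=10
  .###.|.  b14=0 t=1,i=6
  .##.#|.  b13=0 t=0,i=3
  .##..|.  b12=0 t=1,i=10
  .#.##|.  b11=0 t=0,i=1
  .#.#.|#  b10=1 t=0,i=6
  .#..#|#  b9=1 t=1,i=3
  .#...|#  b8=1 t=2,i=10
  ..###|#  b7=1 t=1,i=5
  ..##.|.  b6=0 t=3,i=10
  ..#.#|.  b5=0 t=1,i=0
  ..#..|.  b4=0 t=2,i=9
  ...##|.  b3=0 t=2,i=0
  ...#.|.  b2=0 t=1,i=13
  ....#|#  b1=1 t=2,i=13
  .....|.  b0=0 t=2,i=12
  bits 00010010111111011000011110000010 = 318605186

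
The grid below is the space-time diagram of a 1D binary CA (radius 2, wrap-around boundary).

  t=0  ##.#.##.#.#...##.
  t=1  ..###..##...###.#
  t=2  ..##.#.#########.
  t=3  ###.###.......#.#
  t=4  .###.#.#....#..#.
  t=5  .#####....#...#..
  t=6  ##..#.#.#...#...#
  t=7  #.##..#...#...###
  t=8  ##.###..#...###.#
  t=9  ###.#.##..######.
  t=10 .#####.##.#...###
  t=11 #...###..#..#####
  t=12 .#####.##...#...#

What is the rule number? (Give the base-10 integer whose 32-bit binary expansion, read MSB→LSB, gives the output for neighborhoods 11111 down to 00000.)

  #####|.  b31=0 t=2,i=9
  ####.|#  b30=1 t=2,i=14
  ###.#|#  b29=1 t=1,i=14
  ###..|.  b28=0 t=1,i=4
  ##.##|#  b27=1 t=0,i=16
  ##.#.|#  b26=1 t=0,i=2
  ##..#|#  b25=1 t=1,i=5
  ##...|#  b24=1 t=1,i=9
  #.###|.  b23=0 t=2,i=7
  #.##.|.  b22=0 t=0,i=0
  #.#.#|#  b21=1 t=0,i=3
  #.#..|.  b20=0 t=0,i=10
  #..##|.  b19=0 t=1,i=1
  #..#.|#  b18=1 t=4,i=14
  #...#|#  b17=1 t=0,i=12
  #....|.  b16=0 t=3,i=8
  .####|.  b15=0 t=2,i=8
  .###.|#  b14=1 t=1,i=3
  .##.#|.  b13=0 t=0,i=1
  .##..|#  b12=1 t=1,i=8
  .#.##|#  b11=1 t=0,i=4
  .#.#.|.  b10=0 t=0,i=9
  .#..#|.  b9=0 t=1,i=0
  .#...|.  b8=0 t=0,i=11
  ..###|#  b7=1 t=1,i=2
  ..##.|#  b6=1 t=0,i=14
  ..#.#|.  b5=0 t=3,i=14
  ..#..|.  b4=0 t=4,i=12
  ...##|#  b3=1 t=0,i=13
  ...#.|.  b2=0 t=3,i=13
  ....#|#  b1=1 t=3,i=12
  .....|.  b0=0 t=3,i=9
  bits 01101111001001100101100011001010 = 1864784074

1864784074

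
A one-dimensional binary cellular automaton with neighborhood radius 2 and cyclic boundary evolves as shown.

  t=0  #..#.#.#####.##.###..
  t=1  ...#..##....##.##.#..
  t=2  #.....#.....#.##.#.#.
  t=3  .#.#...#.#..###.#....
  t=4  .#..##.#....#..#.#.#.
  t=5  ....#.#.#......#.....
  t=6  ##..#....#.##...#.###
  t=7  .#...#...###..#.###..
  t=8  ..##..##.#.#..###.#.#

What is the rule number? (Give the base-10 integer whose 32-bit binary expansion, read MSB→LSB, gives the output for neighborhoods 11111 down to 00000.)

  ##### -> .   bit 31 = 0  t=0,i=9
  ####. -> .   bit 30 = 0  t=0,i=10
  ###.# -> .   bit 29 = 0  t=0,i=11
  ###.. -> #   bit 28 = 1  t=0,i=18
  ##.## -> #   bit 27 = 1  t=0,i=12
  ##.#. -> #   bit 26 = 1  t=1,i=17
  ##..# -> .   bit 25 = 0  t=0,i=19
  ##... -> .   bit 24 = 0  t=1,i=8
  #.### -> #   bit 23 = 1  t=0,i=7
  #.##. -> #   bit 22 = 1  t=0,i=13
  #.#.# -> .   bit 21 = 0  t=0,i=5
  #.#.. -> .   bit 20 = 0  t=1,i=18
  #..## -> .   bit 19 = 0  t=1,i=5
  #..#. -> .   bit 18 = 0  t=0,i=2
  #...# -> #   bit 17 = 1  t=3,i=5
  #.... -> .   bit 16 = 0  t=1,i=9
  .#### -> .   bit 15 = 0  t=0,i=8
  .###. -> .   bit 14 = 0  t=0,i=17
  .##.# -> .   bit 13 = 0  t=0,i=14
  .##.. -> .   bit 12 = 0  t=1,i=7
  .#.## -> #   bit 11 = 1  t=0,i=6
  .#.#. -> .   bit 10 = 0  t=0,i=4
  .#..# -> .   bit 9 = 0  t=0,i=1
  .#... -> #   bit 8 = 1  t=1,i=19
  ..### -> #   bit 7 = 1  t=3,i=12
  ..##. -> #   bit 6 = 1  t=1,i=6
  ..#.# -> #   bit 5 = 1  t=0,i=3
  ..#.. -> .   bit 4 = 0  t=0,i=0
  ...## -> .   bit 3 = 0  t=1,i=11
  ...#. -> .   bit 2 = 0  t=1,i=2
  ....# -> .   bit 1 = 0  t=1,i=1
  ..... -> #   bit 0 = 1  t=1,i=0
  bits 00011100110000100000100111100001 = 482478561

482478561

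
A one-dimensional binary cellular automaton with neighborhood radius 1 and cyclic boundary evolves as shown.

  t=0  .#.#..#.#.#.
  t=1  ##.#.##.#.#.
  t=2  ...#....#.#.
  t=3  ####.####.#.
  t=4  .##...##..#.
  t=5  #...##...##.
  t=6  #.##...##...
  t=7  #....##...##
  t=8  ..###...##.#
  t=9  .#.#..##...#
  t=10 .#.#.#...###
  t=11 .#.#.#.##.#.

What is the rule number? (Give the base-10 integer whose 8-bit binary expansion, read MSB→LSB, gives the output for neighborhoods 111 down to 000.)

  [7] ### => #  t=3,i=1
  [6] ##. => .  t=1,i=1
  [5] #.# => .  t=0,i=2
  [4] #.. => .  t=0,i=4
  [3] .## => .  t=1,i=0
  [2] .#. => #  t=0,i=1
  [1] ..# => #  t=0,i=0
  [0] ... => #  t=2,i=0
  bits 10000111 = 135

135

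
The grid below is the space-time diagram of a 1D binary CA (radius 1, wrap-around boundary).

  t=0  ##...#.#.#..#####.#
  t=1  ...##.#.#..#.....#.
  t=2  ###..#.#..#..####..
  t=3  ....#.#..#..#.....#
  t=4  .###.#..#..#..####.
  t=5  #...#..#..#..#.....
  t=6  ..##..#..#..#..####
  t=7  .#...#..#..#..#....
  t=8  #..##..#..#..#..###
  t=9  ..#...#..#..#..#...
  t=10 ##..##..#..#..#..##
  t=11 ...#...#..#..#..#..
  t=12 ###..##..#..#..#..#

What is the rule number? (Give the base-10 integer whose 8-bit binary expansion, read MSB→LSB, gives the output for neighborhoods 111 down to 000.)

35

  ###|.  b7=0 t=0,i=0
  ##.|.  b6=0 t=0,i=1
  #.#|#  b5=1 t=0,i=6
  #..|.  b4=0 t=0,i=2
  .##|.  b3=0 t=0,i=12
  .#.|.  b2=0 t=0,i=5
  ..#|#  b1=1 t=0,i=4
  ...|#  b0=1 t=0,i=3
  bits 00100011 = 35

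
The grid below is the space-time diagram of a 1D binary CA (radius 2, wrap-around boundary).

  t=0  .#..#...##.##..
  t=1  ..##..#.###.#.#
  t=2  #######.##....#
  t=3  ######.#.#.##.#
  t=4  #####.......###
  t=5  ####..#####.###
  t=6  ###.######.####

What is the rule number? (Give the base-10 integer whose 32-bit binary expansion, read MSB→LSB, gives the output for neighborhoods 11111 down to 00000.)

  ##### -> #   bit 31 = 1  t=2,i=1
  ####. -> #   bit 30 = 1  t=2,i=5
  ###.# -> .   bit 29 = 0  t=1,i=10
  ###.. -> .   bit 28 = 0  t=4,i=4
  ##.## -> #   bit 27 = 1  t=0,i=10
  ##.#. -> .   bit 26 = 0  t=1,i=11
  ##..# -> #   bit 25 = 1  t=1,i=4
  ##... -> .   bit 24 = 0  t=0,i=13
  #.### -> #   bit 23 = 1  t=1,i=8
  #.##. -> .   bit 22 = 0  t=0,i=11
  #.#.# -> .   bit 21 = 0  t=1,i=12
  #.#.. -> #   bit 20 = 1  t=1,i=14
  #..## -> #   bit 19 = 1  t=1,i=1
  #..#. -> #   bit 18 = 1  t=0,i=3
  #...# -> #   bit 17 = 1  t=0,i=6
  #.... -> #   bit 16 = 1  t=2,i=11
  .#### -> #   bit 15 = 1  t=2,i=0
  .###. -> #   bit 14 = 1  t=1,i=9
  .##.# -> #   bit 13 = 1  t=0,i=9
  .##.. -> #   bit 12 = 1  t=0,i=12
  .#.## -> .   bit 11 = 0  t=1,i=7
  .#.#. -> .   bit 10 = 0  t=1,i=13
  .#..# -> #   bit 9 = 1  t=0,i=2
  .#... -> .   bit 8 = 0  t=0,i=5
  ..### -> #   bit 7 = 1  t=2,i=14
  ..##. -> #   bit 6 = 1  t=0,i=8
  ..#.# -> #   bit 5 = 1  t=1,i=6
  ..#.. -> .   bit 4 = 0  t=0,i=1
  ...## -> .   bit 3 = 0  t=0,i=7
  ...#. -> .   bit 2 = 0  t=0,i=0
  ....# -> #   bit 1 = 1  t=2,i=12
  ..... -> #   bit 0 = 1  t=4,i=7
  bits 11001010100111111111001011100011 = 3399480035

3399480035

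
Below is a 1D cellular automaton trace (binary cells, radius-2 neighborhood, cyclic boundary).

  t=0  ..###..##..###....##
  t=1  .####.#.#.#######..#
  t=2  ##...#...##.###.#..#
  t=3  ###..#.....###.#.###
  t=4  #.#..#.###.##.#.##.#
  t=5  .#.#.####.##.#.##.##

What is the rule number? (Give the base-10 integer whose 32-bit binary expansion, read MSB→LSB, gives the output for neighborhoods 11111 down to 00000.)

  [31] ##### => #  t=1,i=12
  [30] ####. => .  t=1,i=3
  [29] ###.# => .  t=1,i=4
  [28] ###.. => #  t=0,i=4
  [27] ##.## => #  t=2,i=11
  [26] ##.#. => #  t=1,i=5
  [25] ##..# => .  t=0,i=0
  [24] ##... => #  t=0,i=14
  [23] #.### => #  t=1,i=1
  [22] #.##. => #  t=4,i=11
  [21] #.#.# => .  t=1,i=6
  [20] #.#.. => .  t=2,i=16
  [19] #..## => #  t=0,i=1
  [18] #..#. => .  t=1,i=18
  [17] #...# => .  t=2,i=3
  [16] #.... => #  t=0,i=15
  [15] .#### => .  t=1,i=2
  [14] .###. => #  t=0,i=3
  [13] .##.# => .  t=2,i=10
  [12] .##.. => #  t=0,i=8
  [11] .#.## => #  t=1,i=0
  [10] .#.#. => .  t=1,i=7
  [9] .#..# => #  t=2,i=17
  [8] .#... => .  t=2,i=6
  [7] ..### => #  t=0,i=2
  [6] ..##. => .  t=0,i=7
  [5] ..#.# => #  t=1,i=19
  [4] ..#.. => #  t=2,i=5
  [3] ...## => .  t=0,i=17
  [2] ...#. => .  t=2,i=4
  [1] ....# => #  t=0,i=16
  [0] ..... => #  t=3,i=8
  bits 10011101110010010101101010110011 = 2647218867

2647218867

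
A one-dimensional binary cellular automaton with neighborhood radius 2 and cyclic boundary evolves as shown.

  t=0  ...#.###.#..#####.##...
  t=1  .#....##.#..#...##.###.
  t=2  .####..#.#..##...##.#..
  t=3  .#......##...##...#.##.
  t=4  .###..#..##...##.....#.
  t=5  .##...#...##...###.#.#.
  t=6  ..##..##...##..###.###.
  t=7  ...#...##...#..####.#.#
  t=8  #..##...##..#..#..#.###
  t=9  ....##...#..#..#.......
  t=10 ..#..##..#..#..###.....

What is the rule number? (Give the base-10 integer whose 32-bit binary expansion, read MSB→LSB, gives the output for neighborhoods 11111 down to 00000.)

  #####|.  b31=0 t=0,i=14
  ####.|.  b30=0 t=0,i=15
  ###.#|#  b29=1 t=0,i=7
  ###..|.  b28=0 t=1,i=21
  ##.##|#  b27=1 t=0,i=17
  ##.#.|.  b26=0 t=0,i=8
  ##..#|.  b25=0 t=1,i=22
  ##...|#  b24=1 t=0,i=20
  #.###|.  b23=0 t=0,i=5
  #.##.|.  b22=0 t=0,i=18
  #.#.#|#  b21=1 t=5,i=19
  #.#..|#  b20=1 t=0,i=9
  #..##|.  b19=0 t=0,i=11
  #..#.|.  b18=0 t=1,i=0
  #...#|.  b17=0 t=1,i=14
  #....|#  b16=1 t=0,i=21
  .####|.  b15=0 t=0,i=13
  .###.|#  b14=1 t=0,i=6
  .##.#|#  b13=1 t=1,i=7
  .##..|#  b12=1 t=0,i=19
  .#.##|.  b11=0 t=0,i=4
  .#.#.|#  b10=1 t=2,i=8
  .#..#|.  b9=0 t=0,i=10
  .#...|#  b8=1 t=1,i=2
  ..###|#  b7=1 t=0,i=12
  ..##.|.  b6=0 t=1,i=6
  ..#.#|.  b5=0 t=0,i=3
  ..#..|#  b4=1 t=1,i=1
  ...##|.  b3=0 t=1,i=5
  ...#.|.  b2=0 t=0,i=2
  ....#|#  b1=1 t=0,i=1
  .....|.  b0=0 t=0,i=0
  bits 00101001001100010111010110010010 = 691107218

691107218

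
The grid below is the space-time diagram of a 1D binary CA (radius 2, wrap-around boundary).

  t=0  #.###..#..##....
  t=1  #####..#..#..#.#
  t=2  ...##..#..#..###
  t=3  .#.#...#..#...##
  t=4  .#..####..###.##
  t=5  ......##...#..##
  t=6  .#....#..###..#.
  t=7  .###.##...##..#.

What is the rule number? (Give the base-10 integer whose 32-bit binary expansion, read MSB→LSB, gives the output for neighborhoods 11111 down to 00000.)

  nb #####: next=.  (t=1,i=1, bit31=0)
  nb ####.: next=#  (t=1,i=3, bit30=1)
  nb ###.#: next=.  (t=4,i=12, bit29=0)
  nb ###..: next=#  (t=0,i=4, bit28=1)
  nb ##.##: next=.  (t=4,i=13, bit27=0)
  nb ##.#.: next=.  (t=3,i=0, bit26=0)
  nb ##..#: next=.  (t=0,i=5, bit25=0)
  nb ##...: next=.  (t=0,i=12, bit24=0)
  nb #.###: next=#  (t=0,i=2, bit23=1)
  nb #.##.: next=#  (t=4,i=14, bit22=1)
  nb #.#.#: next=#  (t=3,i=1, bit21=1)
  nb #.#..: next=.  (t=3,i=3, bit20=0)
  nb #..##: next=.  (t=0,i=9, bit19=0)
  nb #..#.: next=.  (t=0,i=6, bit18=0)
  nb #...#: next=#  (t=2,i=1, bit17=1)
  nb #....: next=#  (t=0,i=13, bit16=1)
  nb .####: next=.  (t=1,i=0, bit15=0)
  nb .###.: next=#  (t=0,i=3, bit14=1)
  nb .##.#: next=#  (t=3,i=15, bit13=1)
  nb .##..: next=.  (t=0,i=11, bit12=0)
  nb .#.##: next=#  (t=0,i=1, bit11=1)
  nb .#.#.: next=.  (t=3,i=2, bit10=0)
  nb .#..#: next=.  (t=0,i=8, bit9=0)
  nb .#...: next=#  (t=3,i=4, bit8=1)
  nb ..###: next=.  (t=2,i=13, bit7=0)
  nb ..##.: next=#  (t=0,i=10, bit6=1)
  nb ..#.#: next=#  (t=0,i=0, bit5=1)
  nb ..#..: next=#  (t=0,i=7, bit4=1)
  nb ...##: next=.  (t=2,i=2, bit3=0)
  nb ...#.: next=#  (t=0,i=15, bit2=1)
  nb ....#: next=.  (t=0,i=14, bit1=0)
  nb .....: next=.  (t=5,i=2, bit0=0)
  bits 01010000111000110110100101110100 = 1357080948

1357080948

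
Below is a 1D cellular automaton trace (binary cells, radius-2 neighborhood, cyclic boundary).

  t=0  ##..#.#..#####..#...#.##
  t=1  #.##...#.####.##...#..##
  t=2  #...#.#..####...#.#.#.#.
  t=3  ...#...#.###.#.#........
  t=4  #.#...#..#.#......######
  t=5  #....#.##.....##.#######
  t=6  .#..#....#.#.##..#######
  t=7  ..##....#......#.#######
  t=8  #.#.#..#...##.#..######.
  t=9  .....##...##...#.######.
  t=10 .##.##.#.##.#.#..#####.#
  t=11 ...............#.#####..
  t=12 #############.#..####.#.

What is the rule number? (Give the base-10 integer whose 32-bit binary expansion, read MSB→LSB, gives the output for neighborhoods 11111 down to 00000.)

  nb #####: next=#  (t=0,i=11, bit31=1)
  nb ####.: next=#  (t=0,i=0, bit30=1)
  nb ###.#: next=#  (t=1,i=0, bit29=1)
  nb ###..: next=.  (t=0,i=1, bit28=0)
  nb ##.##: next=.  (t=1,i=1, bit27=0)
  nb ##.#.: next=.  (t=3,i=12, bit26=0)
  nb ##..#: next=#  (t=0,i=2, bit25=1)
  nb ##...: next=#  (t=1,i=4, bit24=1)
  nb #.###: next=#  (t=0,i=22, bit23=1)
  nb #.##.: next=.  (t=1,i=2, bit22=0)
  nb #.#.#: next=.  (t=2,i=18, bit21=0)
  nb #.#..: next=.  (t=0,i=6, bit20=0)
  nb #..##: next=.  (t=0,i=8, bit19=0)
  nb #..#.: next=#  (t=0,i=3, bit18=1)
  nb #...#: next=.  (t=0,i=18, bit17=0)
  nb #....: next=.  (t=3,i=17, bit16=0)
  nb .####: next=#  (t=0,i=10, bit15=1)
  nb .###.: next=.  (t=1,i=23, bit14=0)
  nb .##.#: next=.  (t=5,i=15, bit13=0)
  nb .##..: next=.  (t=1,i=3, bit12=0)
  nb .#.##: next=.  (t=0,i=21, bit11=0)
  nb .#.#.: next=.  (t=0,i=5, bit10=0)
  nb .#..#: next=#  (t=0,i=7, bit9=1)
  nb .#...: next=.  (t=0,i=17, bit8=0)
  nb ..###: next=#  (t=0,i=9, bit7=1)
  nb ..##.: next=#  (t=5,i=14, bit6=1)
  nb ..#.#: next=.  (t=0,i=4, bit5=0)
  nb ..#..: next=.  (t=0,i=16, bit4=0)
  nb ...##: next=#  (t=4,i=17, bit3=1)
  nb ...#.: next=#  (t=0,i=19, bit2=1)
  nb ....#: next=.  (t=3,i=1, bit1=0)
  nb .....: next=#  (t=3,i=0, bit0=1)
  bits 11100011100001001000001011001101 = 3817112269

3817112269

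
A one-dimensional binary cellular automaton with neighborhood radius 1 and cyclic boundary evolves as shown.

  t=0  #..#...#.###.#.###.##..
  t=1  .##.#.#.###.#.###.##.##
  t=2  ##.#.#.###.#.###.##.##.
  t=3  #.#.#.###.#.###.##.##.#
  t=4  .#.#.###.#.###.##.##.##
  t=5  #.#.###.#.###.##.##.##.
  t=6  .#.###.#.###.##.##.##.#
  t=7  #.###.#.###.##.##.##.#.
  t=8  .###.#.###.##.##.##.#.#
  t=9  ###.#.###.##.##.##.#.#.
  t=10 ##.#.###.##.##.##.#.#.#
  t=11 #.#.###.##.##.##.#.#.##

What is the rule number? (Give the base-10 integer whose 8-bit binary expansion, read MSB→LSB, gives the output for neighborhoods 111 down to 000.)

  ###|#  b7=1 t=0,i=10
  ##.|.  b6=0 t=0,i=11
  #.#|#  b5=1 t=0,i=8
  #..|#  b4=1 t=0,i=1
  .##|#  b3=1 t=0,i=9
  .#.|.  b2=0 t=0,i=0
  ..#|#  b1=1 t=0,i=2
  ...|.  b0=0 t=0,i=5
  bits 10111010 = 186

186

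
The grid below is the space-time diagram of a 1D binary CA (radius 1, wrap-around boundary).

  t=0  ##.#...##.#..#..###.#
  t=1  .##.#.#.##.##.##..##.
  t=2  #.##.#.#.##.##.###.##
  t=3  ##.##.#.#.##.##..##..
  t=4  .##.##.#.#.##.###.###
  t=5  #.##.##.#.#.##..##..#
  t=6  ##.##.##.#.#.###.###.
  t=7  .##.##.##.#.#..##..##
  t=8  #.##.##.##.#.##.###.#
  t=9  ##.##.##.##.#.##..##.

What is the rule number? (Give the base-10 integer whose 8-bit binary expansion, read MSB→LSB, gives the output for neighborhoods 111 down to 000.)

114

  ###|.  b7=0 t=0,i=0
  ##.|#  b6=1 t=0,i=1
  #.#|#  b5=1 t=0,i=2
  #..|#  b4=1 t=0,i=4
  .##|.  b3=0 t=0,i=7
  .#.|.  b2=0 t=0,i=3
  ..#|#  b1=1 t=0,i=6
  ...|.  b0=0 t=0,i=5
  bits 01110010 = 114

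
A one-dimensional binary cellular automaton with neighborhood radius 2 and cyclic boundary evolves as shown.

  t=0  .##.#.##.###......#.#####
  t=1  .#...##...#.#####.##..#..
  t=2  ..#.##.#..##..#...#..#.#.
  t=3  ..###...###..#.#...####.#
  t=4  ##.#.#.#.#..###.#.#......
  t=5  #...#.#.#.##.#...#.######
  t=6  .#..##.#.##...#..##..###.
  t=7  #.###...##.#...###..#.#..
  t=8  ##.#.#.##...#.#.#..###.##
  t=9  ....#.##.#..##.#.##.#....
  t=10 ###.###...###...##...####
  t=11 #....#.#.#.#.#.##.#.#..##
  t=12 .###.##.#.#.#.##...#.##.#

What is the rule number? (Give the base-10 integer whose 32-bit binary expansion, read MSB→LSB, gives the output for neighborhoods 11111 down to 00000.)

2169327467

  #####|#  b31=1 t=0,i=22
  ####.|.  b30=0 t=0,i=23
  ###.#|.  b29=0 t=0,i=24
  ###..|.  b28=0 t=0,i=11
  ##.##|.  b27=0 t=0,i=0
  ##.#.|.  b26=0 t=0,i=3
  ##..#|.  b25=0 t=1,i=20
  ##...|#  b24=1 t=0,i=12
  #.###|.  b23=0 t=0,i=9
  #.##.|#  b22=1 t=0,i=1
  #.#.#|.  b21=0 t=0,i=4
  #.#..|.  b20=0 t=2,i=7
  #..##|#  b19=1 t=2,i=9
  #..#.|#  b18=1 t=1,i=21
  #...#|.  b17=0 t=1,i=3
  #....|#  b16=1 t=0,i=13
  .####|.  b15=0 t=0,i=21
  .###.|#  b14=1 t=0,i=10
  .##.#|.  b13=0 t=0,i=2
  .##..|.  b12=0 t=1,i=6
  .#.##|#  b11=1 t=0,i=5
  .#.#.|#  b10=1 t=2,i=22
  .#..#|#  b9=1 t=2,i=8
  .#...|#  b8=1 t=1,i=2
  ..###|.  b7=0 t=3,i=2
  ..##.|#  b6=1 t=1,i=5
  ..#.#|#  b5=1 t=0,i=18
  ..#..|.  b4=0 t=1,i=1
  ...##|#  b3=1 t=1,i=4
  ...#.|.  b2=0 t=0,i=17
  ....#|#  b1=1 t=0,i=16
  .....|#  b0=1 t=0,i=14
  bits 10000001010011010100111101101011 = 2169327467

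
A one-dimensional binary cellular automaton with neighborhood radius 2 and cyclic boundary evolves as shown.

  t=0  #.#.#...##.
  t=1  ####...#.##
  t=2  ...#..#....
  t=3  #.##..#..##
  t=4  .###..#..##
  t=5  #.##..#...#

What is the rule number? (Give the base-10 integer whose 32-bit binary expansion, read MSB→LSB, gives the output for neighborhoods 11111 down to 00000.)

476083357

  [31] ##### => .  t=1,i=0
  [30] ####. => .  t=1,i=2
  [29] ###.# => .  t=3,i=0
  [28] ###.. => #  t=1,i=3
  [27] ##.## => #  t=3,i=1
  [26] ##.#. => #  t=0,i=10
  [25] ##..# => .  t=3,i=4
  [24] ##... => .  t=1,i=4
  [23] #.### => .  t=1,i=9
  [22] #.##. => #  t=3,i=2
  [21] #.#.# => #  t=0,i=0
  [20] #.#.. => .  t=0,i=4
  [19] #..## => .  t=3,i=8
  [18] #..#. => .  t=2,i=5
  [17] #...# => .  t=0,i=6
  [16] #.... => .  t=2,i=8
  [15] .#### => .  t=1,i=10
  [14] .###. => #  t=3,i=10
  [13] .##.# => #  t=0,i=9
  [12] .##.. => #  t=3,i=3
  [11] .#.## => .  t=1,i=8
  [10] .#.#. => #  t=0,i=1
  [9] .#..# => .  t=2,i=4
  [8] .#... => .  t=0,i=5
  [7] ..### => #  t=3,i=9
  [6] ..##. => .  t=0,i=8
  [5] ..#.# => .  t=1,i=7
  [4] ..#.. => #  t=2,i=3
  [3] ...## => #  t=0,i=7
  [2] ...#. => #  t=1,i=6
  [1] ....# => .  t=2,i=1
  [0] ..... => #  t=2,i=0
  bits 00011100011000000111010010011101 = 476083357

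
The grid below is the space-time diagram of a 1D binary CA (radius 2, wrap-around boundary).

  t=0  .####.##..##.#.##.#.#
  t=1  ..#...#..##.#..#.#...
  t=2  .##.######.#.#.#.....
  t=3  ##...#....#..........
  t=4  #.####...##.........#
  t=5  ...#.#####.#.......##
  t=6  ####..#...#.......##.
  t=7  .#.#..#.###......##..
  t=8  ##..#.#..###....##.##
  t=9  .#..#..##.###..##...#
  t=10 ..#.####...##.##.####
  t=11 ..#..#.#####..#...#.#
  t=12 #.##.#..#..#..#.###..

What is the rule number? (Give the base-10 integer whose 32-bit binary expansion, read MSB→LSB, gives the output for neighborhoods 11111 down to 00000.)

  #####|.  b31=0 t=2,i=6
  ####.|.  b30=0 t=0,i=3
  ###.#|.  b29=0 t=0,i=4
  ###..|#  b28=1 t=4,i=5
  ##.##|.  b27=0 t=0,i=5
  ##.#.|#  b26=1 t=0,i=12
  ##..#|.  b25=0 t=0,i=8
  ##...|#  b24=1 t=3,i=2
  #.###|.  b23=0 t=0,i=1
  #.##.|#  b22=1 t=0,i=6
  #.#.#|.  b21=0 t=0,i=13
  #.#..|.  b20=0 t=1,i=12
  #..##|#  b19=1 t=0,i=9
  #..#.|.  b18=0 t=1,i=14
  #...#|#  b17=1 t=1,i=4
  #....|.  b16=0 t=1,i=19
  .####|#  b15=1 t=0,i=2
  .###.|#  b14=1 t=7,i=9
  .##.#|.  b13=0 t=0,i=11
  .##..|.  b12=0 t=0,i=7
  .#.##|.  b11=0 t=0,i=0
  .#.#.|.  b10=0 t=0,i=19
  .#..#|#  b9=1 t=1,i=7
  .#...|.  b8=0 t=1,i=3
  ..###|.  b7=0 t=8,i=9
  ..##.|#  b6=1 t=0,i=10
  ..#.#|#  b5=1 t=1,i=15
  ..#..|#  b4=1 t=1,i=2
  ...##|#  b3=1 t=2,i=0
  ...#.|#  b2=1 t=1,i=1
  ....#|.  b1=0 t=1,i=0
  .....|.  b0=0 t=1,i=20
  bits 00010101010010101100001001111100 = 357220988

357220988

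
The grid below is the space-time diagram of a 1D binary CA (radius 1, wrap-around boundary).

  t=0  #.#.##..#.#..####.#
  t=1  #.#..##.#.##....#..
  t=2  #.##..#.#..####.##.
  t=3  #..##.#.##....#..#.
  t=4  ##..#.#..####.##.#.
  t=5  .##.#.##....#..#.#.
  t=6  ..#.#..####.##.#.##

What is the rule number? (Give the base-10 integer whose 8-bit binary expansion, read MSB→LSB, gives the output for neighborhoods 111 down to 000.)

  ###|.  b7=0 t=0,i=14
  ##.|#  b6=1 t=0,i=0
  #.#|.  b5=0 t=0,i=1
  #..|#  b4=1 t=0,i=6
  .##|.  b3=0 t=0,i=4
  .#.|#  b2=1 t=0,i=2
  ..#|.  b1=0 t=0,i=7
  ...|#  b0=1 t=1,i=13
  bits 01010101 = 85

85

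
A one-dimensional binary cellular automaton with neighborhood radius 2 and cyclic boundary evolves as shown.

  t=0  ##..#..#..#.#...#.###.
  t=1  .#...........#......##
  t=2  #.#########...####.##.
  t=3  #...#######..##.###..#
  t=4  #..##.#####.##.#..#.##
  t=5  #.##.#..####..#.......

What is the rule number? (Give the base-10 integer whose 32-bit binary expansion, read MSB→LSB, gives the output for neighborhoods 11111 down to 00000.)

  ##### -> #   bit 31 = 1  t=2,i=4
  ####. -> #   bit 30 = 1  t=2,i=9
  ###.# -> #   bit 29 = 1  t=0,i=20
  ###.. -> #   bit 28 = 1  t=2,i=10
  ##.## -> #   bit 27 = 1  t=0,i=21
  ##.#. -> #   bit 26 = 1  t=1,i=0
  ##..# -> .   bit 25 = 0  t=0,i=2
  ##... -> .   bit 24 = 0  t=2,i=11
  #.### -> .   bit 23 = 0  t=0,i=18
  #.##. -> .   bit 22 = 0  t=0,i=0
  #.#.# -> #   bit 21 = 1  t=2,i=0
  #.#.. -> .   bit 20 = 0  t=0,i=12
  #..## -> #   bit 19 = 1  t=3,i=12
  #..#. -> .   bit 18 = 0  t=0,i=3
  #...# -> .   bit 17 = 0  t=0,i=14
  #.... -> #   bit 16 = 1  t=1,i=3
  .#### -> .   bit 15 = 0  t=2,i=3
  .###. -> .   bit 14 = 0  t=0,i=19
  .##.# -> .   bit 13 = 0  t=1,i=21
  .##.. -> #   bit 12 = 1  t=0,i=1
  .#.## -> .   bit 11 = 0  t=0,i=17
  .#.#. -> .   bit 10 = 0  t=0,i=11
  .#..# -> .   bit 9 = 0  t=0,i=5
  .#... -> #   bit 8 = 1  t=0,i=13
  ..### -> #   bit 7 = 1  t=2,i=14
  ..##. -> #   bit 6 = 1  t=1,i=20
  ..#.# -> .   bit 5 = 0  t=0,i=10
  ..#.. -> .   bit 4 = 0  t=0,i=4
  ...## -> #   bit 3 = 1  t=1,i=19
  ...#. -> .   bit 2 = 0  t=0,i=15
  ....# -> .   bit 1 = 0  t=1,i=11
  ..... -> #   bit 0 = 1  t=1,i=4
  bits 11111100001010010001000111001001 = 4230549961

4230549961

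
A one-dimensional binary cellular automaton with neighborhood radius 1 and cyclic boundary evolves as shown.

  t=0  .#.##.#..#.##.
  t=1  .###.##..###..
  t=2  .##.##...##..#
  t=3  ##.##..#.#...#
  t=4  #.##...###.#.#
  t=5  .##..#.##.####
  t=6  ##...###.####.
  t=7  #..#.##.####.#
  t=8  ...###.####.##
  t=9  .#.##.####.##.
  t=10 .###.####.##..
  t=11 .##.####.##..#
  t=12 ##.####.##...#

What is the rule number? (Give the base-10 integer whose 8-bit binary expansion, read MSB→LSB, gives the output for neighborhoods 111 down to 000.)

173

  nb ###: next=#  (t=1,i=2, bit7=1)
  nb ##.: next=.  (t=0,i=4, bit6=0)
  nb #.#: next=#  (t=0,i=2, bit5=1)
  nb #..: next=.  (t=0,i=7, bit4=0)
  nb .##: next=#  (t=0,i=3, bit3=1)
  nb .#.: next=#  (t=0,i=1, bit2=1)
  nb ..#: next=.  (t=0,i=0, bit1=0)
  nb ...: next=#  (t=1,i=13, bit0=1)
  bits 10101101 = 173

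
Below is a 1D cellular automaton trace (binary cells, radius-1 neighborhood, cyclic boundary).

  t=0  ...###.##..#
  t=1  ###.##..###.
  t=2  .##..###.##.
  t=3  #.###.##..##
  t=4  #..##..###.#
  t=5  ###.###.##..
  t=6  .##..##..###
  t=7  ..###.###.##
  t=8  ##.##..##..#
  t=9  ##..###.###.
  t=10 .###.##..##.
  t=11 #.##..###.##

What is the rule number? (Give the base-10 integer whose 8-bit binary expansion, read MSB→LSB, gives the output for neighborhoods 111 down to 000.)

211

  ### -> #   bit 7 = 1  t=0,i=4
  ##. -> #   bit 6 = 1  t=0,i=5
  #.# -> .   bit 5 = 0  t=0,i=6
  #.. -> #   bit 4 = 1  t=0,i=0
  .## -> .   bit 3 = 0  t=0,i=3
  .#. -> .   bit 2 = 0  t=0,i=11
  ..# -> #   bit 1 = 1  t=0,i=2
  ... -> #   bit 0 = 1  t=0,i=1
  bits 11010011 = 211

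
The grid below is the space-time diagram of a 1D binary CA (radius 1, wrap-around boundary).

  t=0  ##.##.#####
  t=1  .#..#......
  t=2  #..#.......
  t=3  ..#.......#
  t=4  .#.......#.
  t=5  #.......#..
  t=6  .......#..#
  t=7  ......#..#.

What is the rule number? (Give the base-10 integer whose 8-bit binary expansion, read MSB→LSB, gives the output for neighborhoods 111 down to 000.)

66

  nb ###: next=.  (t=0,i=0, bit7=0)
  nb ##.: next=#  (t=0,i=1, bit6=1)
  nb #.#: next=.  (t=0,i=2, bit5=0)
  nb #..: next=.  (t=1,i=2, bit4=0)
  nb .##: next=.  (t=0,i=3, bit3=0)
  nb .#.: next=.  (t=1,i=1, bit2=0)
  nb ..#: next=#  (t=1,i=0, bit1=1)
  nb ...: next=.  (t=1,i=6, bit0=0)
  bits 01000010 = 66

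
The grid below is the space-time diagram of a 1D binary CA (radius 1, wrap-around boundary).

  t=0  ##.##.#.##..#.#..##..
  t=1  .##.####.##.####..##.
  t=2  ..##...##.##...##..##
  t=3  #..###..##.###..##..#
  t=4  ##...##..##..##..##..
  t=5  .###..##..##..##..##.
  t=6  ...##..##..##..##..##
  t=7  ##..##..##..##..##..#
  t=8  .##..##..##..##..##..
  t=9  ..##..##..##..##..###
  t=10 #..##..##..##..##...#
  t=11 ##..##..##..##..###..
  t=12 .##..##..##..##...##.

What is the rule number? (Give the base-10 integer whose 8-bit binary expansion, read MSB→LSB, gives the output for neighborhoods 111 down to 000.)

117

  nb ###: next=.  (t=1,i=5, bit7=0)
  nb ##.: next=#  (t=0,i=1, bit6=1)
  nb #.#: next=#  (t=0,i=2, bit5=1)
  nb #..: next=#  (t=0,i=10, bit4=1)
  nb .##: next=.  (t=0,i=0, bit3=0)
  nb .#.: next=#  (t=0,i=6, bit2=1)
  nb ..#: next=.  (t=0,i=11, bit1=0)
  nb ...: next=#  (t=2,i=5, bit0=1)
  bits 01110101 = 117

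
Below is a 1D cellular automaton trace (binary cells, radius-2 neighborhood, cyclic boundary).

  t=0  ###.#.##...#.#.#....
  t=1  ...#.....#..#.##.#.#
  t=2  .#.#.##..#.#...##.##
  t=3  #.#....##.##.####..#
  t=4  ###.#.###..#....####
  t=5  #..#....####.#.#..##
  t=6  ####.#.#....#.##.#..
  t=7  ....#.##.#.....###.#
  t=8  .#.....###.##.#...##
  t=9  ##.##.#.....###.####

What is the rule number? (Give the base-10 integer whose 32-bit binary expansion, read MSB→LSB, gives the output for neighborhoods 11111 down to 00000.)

  nb #####: next=#  (t=4,i=0, bit31=1)
  nb ####.: next=.  (t=3,i=15, bit30=0)
  nb ###.#: next=.  (t=0,i=2, bit29=0)
  nb ###..: next=#  (t=3,i=16, bit28=1)
  nb ##.##: next=.  (t=2,i=17, bit27=0)
  nb ##.#.: next=#  (t=0,i=3, bit26=1)
  nb ##..#: next=#  (t=2,i=7, bit25=1)
  nb ##...: next=.  (t=0,i=8, bit24=0)
  nb #.###: next=.  (t=3,i=13, bit23=0)
  nb #.##.: next=.  (t=0,i=6, bit22=0)
  nb #.#.#: next=.  (t=0,i=4, bit21=0)
  nb #.#..: next=#  (t=0,i=15, bit20=1)
  nb #..##: next=#  (t=3,i=18, bit19=1)
  nb #..#.: next=#  (t=1,i=11, bit18=1)
  nb #...#: next=#  (t=0,i=9, bit17=1)
  nb #....: next=#  (t=0,i=17, bit16=1)
  nb .####: next=.  (t=3,i=14, bit15=0)
  nb .###.: next=.  (t=0,i=1, bit14=0)
  nb .##.#: next=#  (t=1,i=15, bit13=1)
  nb .##..: next=.  (t=0,i=7, bit12=0)
  nb .#.##: next=.  (t=0,i=5, bit11=0)
  nb .#.#.: next=#  (t=0,i=12, bit10=1)
  nb .#..#: next=.  (t=1,i=10, bit9=0)
  nb .#...: next=.  (t=0,i=16, bit8=0)
  nb ..###: next=.  (t=0,i=0, bit7=0)
  nb ..##.: next=#  (t=2,i=15, bit6=1)
  nb ..#.#: next=.  (t=0,i=11, bit5=0)
  nb ..#..: next=#  (t=1,i=3, bit4=1)
  nb ...##: next=#  (t=0,i=19, bit3=1)
  nb ...#.: next=.  (t=0,i=10, bit2=0)
  nb ....#: next=.  (t=0,i=18, bit1=0)
  nb .....: next=#  (t=1,i=6, bit0=1)
  bits 10010110000111110010010001011001 = 2518623321

2518623321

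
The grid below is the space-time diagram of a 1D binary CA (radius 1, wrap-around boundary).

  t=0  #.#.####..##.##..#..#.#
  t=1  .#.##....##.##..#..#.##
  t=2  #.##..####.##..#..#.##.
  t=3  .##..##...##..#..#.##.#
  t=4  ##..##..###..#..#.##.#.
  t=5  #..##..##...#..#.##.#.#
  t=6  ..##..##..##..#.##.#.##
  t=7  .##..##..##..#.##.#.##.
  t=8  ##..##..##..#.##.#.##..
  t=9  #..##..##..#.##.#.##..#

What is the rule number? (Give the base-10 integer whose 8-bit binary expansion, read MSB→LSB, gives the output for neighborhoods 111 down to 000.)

43

  [7] ### => .  t=0,i=5
  [6] ##. => .  t=0,i=0
  [5] #.# => #  t=0,i=1
  [4] #.. => .  t=0,i=8
  [3] .## => #  t=0,i=4
  [2] .#. => .  t=0,i=2
  [1] ..# => #  t=0,i=9
  [0] ... => #  t=1,i=6
  bits 00101011 = 43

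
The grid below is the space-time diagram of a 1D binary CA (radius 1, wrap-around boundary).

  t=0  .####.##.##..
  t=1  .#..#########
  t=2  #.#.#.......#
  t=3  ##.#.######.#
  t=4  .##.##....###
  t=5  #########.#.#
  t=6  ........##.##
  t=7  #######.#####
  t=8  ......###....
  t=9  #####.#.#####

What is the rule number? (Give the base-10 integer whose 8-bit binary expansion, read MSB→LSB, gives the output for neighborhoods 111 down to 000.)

121

  ### -> .   bit 7 = 0  t=0,i=2
  ##. -> #   bit 6 = 1  t=0,i=4
  #.# -> #   bit 5 = 1  t=0,i=5
  #.. -> #   bit 4 = 1  t=0,i=11
  .## -> #   bit 3 = 1  t=0,i=1
  .#. -> .   bit 2 = 0  t=1,i=1
  ..# -> .   bit 1 = 0  t=0,i=0
  ... -> #   bit 0 = 1  t=0,i=12
  bits 01111001 = 121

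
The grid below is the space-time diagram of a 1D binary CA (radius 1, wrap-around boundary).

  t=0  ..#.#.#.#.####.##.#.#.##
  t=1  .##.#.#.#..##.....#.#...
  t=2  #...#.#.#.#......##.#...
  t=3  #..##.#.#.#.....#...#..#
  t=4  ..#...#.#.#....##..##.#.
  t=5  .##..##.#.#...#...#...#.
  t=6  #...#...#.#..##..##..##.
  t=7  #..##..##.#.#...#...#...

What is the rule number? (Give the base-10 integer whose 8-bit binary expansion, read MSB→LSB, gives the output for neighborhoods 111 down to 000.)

  [7] ### => #  t=0,i=11
  [6] ##. => .  t=0,i=13
  [5] #.# => .  t=0,i=3
  [4] #.. => .  t=0,i=0
  [3] .## => .  t=0,i=10
  [2] .#. => #  t=0,i=2
  [1] ..# => #  t=0,i=1
  [0] ... => .  t=1,i=14
  bits 10000110 = 134

134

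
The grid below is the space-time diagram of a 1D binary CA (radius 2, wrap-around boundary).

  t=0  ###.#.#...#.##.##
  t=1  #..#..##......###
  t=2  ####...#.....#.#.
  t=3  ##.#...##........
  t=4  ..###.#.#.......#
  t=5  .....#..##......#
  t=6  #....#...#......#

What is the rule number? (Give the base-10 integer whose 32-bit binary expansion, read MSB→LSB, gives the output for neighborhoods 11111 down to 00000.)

2660536600

  nb #####: next=#  (t=0,i=0, bit31=1)
  nb ####.: next=.  (t=0,i=1, bit30=0)
  nb ###.#: next=.  (t=0,i=2, bit29=0)
  nb ###..: next=#  (t=1,i=0, bit28=1)
  nb ##.##: next=#  (t=0,i=14, bit27=1)
  nb ##.#.: next=#  (t=0,i=3, bit26=1)
  nb ##..#: next=#  (t=1,i=1, bit25=1)
  nb ##...: next=.  (t=1,i=8, bit24=0)
  nb #.###: next=#  (t=0,i=15, bit23=1)
  nb #.##.: next=.  (t=0,i=12, bit22=0)
  nb #.#.#: next=.  (t=0,i=4, bit21=0)
  nb #.#..: next=#  (t=0,i=6, bit20=1)
  nb #..##: next=.  (t=1,i=5, bit19=0)
  nb #..#.: next=#  (t=1,i=2, bit18=1)
  nb #...#: next=.  (t=0,i=8, bit17=0)
  nb #....: next=.  (t=1,i=9, bit16=0)
  nb .####: next=#  (t=0,i=16, bit15=1)
  nb .###.: next=.  (t=4,i=3, bit14=0)
  nb .##.#: next=.  (t=0,i=13, bit13=0)
  nb .##..: next=#  (t=1,i=7, bit12=1)
  nb .#.##: next=.  (t=0,i=11, bit11=0)
  nb .#.#.: next=.  (t=0,i=5, bit10=0)
  nb .#..#: next=.  (t=1,i=4, bit9=0)
  nb .#...: next=#  (t=0,i=7, bit8=1)
  nb ..###: next=.  (t=1,i=14, bit7=0)
  nb ..##.: next=.  (t=1,i=6, bit6=0)
  nb ..#.#: next=.  (t=0,i=10, bit5=0)
  nb ..#..: next=#  (t=1,i=3, bit4=1)
  nb ...##: next=#  (t=1,i=13, bit3=1)
  nb ...#.: next=.  (t=0,i=9, bit2=0)
  nb ....#: next=.  (t=1,i=12, bit1=0)
  nb .....: next=.  (t=1,i=10, bit0=0)
  bits 10011110100101001001000100011000 = 2660536600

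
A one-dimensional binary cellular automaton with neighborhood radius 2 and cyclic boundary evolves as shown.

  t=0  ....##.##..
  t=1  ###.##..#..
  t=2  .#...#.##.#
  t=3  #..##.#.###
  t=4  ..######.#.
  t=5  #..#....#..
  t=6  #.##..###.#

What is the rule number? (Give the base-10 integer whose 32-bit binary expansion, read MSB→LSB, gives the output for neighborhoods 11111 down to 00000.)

  ##### -> .   bit 31 = 0  t=4,i=4
  ####. -> .   bit 30 = 0  t=3,i=10
  ###.# -> .   bit 29 = 0  t=1,i=2
  ###.. -> .   bit 28 = 0  t=3,i=0
  ##.## -> .   bit 27 = 0  t=0,i=6
  ##.#. -> #   bit 26 = 1  t=2,i=9
  ##..# -> .   bit 25 = 0  t=1,i=6
  ##... -> .   bit 24 = 0  t=0,i=9
  #.### -> .   bit 23 = 0  t=3,i=8
  #.##. -> .   bit 22 = 0  t=0,i=7
  #.#.# -> #   bit 21 = 1  t=2,i=10
  #.#.. -> .   bit 20 = 0  t=2,i=1
  #..## -> #   bit 19 = 1  t=1,i=10
  #..#. -> #   bit 18 = 1  t=1,i=7
  #...# -> #   bit 17 = 1  t=2,i=3
  #.... -> .   bit 16 = 0  t=0,i=10
  .#### -> #   bit 15 = 1  t=3,i=9
  .###. -> #   bit 14 = 1  t=1,i=1
  .##.# -> #   bit 13 = 1  t=0,i=5
  .##.. -> #   bit 12 = 1  t=0,i=8
  .#.## -> #   bit 11 = 1  t=2,i=6
  .#.#. -> #   bit 10 = 1  t=2,i=0
  .#..# -> .   bit 9 = 0  t=1,i=9
  .#... -> .   bit 8 = 0  t=2,i=2
  ..### -> .   bit 7 = 0  t=1,i=0
  ..##. -> #   bit 6 = 1  t=0,i=4
  ..#.# -> .   bit 5 = 0  t=2,i=5
  ..#.. -> #   bit 4 = 1  t=1,i=8
  ...## -> .   bit 3 = 0  t=0,i=3
  ...#. -> #   bit 2 = 1  t=2,i=4
  ....# -> #   bit 1 = 1  t=0,i=2
  ..... -> #   bit 0 = 1  t=0,i=0
  bits 00000100001011101111110001010111 = 70188119

70188119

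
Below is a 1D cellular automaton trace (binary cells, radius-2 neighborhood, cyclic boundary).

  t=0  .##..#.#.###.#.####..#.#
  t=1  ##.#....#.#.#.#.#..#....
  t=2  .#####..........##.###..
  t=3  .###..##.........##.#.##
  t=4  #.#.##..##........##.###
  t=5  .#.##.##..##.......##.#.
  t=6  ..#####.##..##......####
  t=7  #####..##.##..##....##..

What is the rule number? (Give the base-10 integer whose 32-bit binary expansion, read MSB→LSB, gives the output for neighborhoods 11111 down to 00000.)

2405165968

  ##### -> #   bit 31 = 1  t=2,i=3
  ####. -> .   bit 30 = 0  t=0,i=17
  ###.# -> .   bit 29 = 0  t=0,i=11
  ###.. -> .   bit 28 = 0  t=0,i=18
  ##.## -> #   bit 27 = 1  t=2,i=18
  ##.#. -> #   bit 26 = 1  t=0,i=12
  ##..# -> #   bit 25 = 1  t=0,i=3
  ##... -> #   bit 24 = 1  t=2,i=6
  #.### -> .   bit 23 = 0  t=0,i=9
  #.##. -> #   bit 22 = 1  t=0,i=1
  #.#.# -> .   bit 21 = 0  t=0,i=7
  #.#.. -> #   bit 20 = 1  t=1,i=3
  #..## -> #   bit 19 = 1  t=3,i=5
  #..#. -> .   bit 18 = 0  t=0,i=4
  #...# -> #   bit 17 = 1  t=2,i=23
  #.... -> #   bit 16 = 1  t=1,i=5
  .#### -> #   bit 15 = 1  t=0,i=16
  .###. -> #   bit 14 = 1  t=0,i=10
  .##.# -> #   bit 13 = 1  t=1,i=1
  .##.. -> .   bit 12 = 0  t=0,i=2
  .#.## -> #   bit 11 = 1  t=0,i=0
  .#.#. -> .   bit 10 = 0  t=0,i=6
  .#..# -> #   bit 9 = 1  t=1,i=17
  .#... -> #   bit 8 = 1  t=1,i=4
  ..### -> #   bit 7 = 1  t=2,i=1
  ..##. -> .   bit 6 = 0  t=1,i=0
  ..#.# -> .   bit 5 = 0  t=0,i=5
  ..#.. -> #   bit 4 = 1  t=1,i=19
  ...## -> .   bit 3 = 0  t=1,i=23
  ...#. -> .   bit 2 = 0  t=1,i=7
  ....# -> .   bit 1 = 0  t=1,i=6
  ..... -> .   bit 0 = 0  t=2,i=8
  bits 10001111010110111110101110010000 = 2405165968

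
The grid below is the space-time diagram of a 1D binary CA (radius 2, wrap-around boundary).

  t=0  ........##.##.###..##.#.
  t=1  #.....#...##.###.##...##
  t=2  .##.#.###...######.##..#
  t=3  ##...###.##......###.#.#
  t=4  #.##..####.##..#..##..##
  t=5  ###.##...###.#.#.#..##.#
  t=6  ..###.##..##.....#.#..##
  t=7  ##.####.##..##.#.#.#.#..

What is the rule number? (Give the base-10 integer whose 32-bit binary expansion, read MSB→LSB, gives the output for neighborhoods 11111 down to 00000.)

735791410

  #####|.  b31=0 t=2,i=14
  ####.|.  b30=0 t=2,i=16
  ###.#|#  b29=1 t=1,i=15
  ###..|.  b28=0 t=0,i=16
  ##.##|#  b27=1 t=0,i=10
  ##.#.|.  b26=0 t=0,i=21
  ##..#|#  b25=1 t=0,i=17
  ##...|#  b24=1 t=1,i=1
  #.###|#  b23=1 t=0,i=14
  #.##.|#  b22=1 t=0,i=11
  #.#.#|.  b21=0 t=2,i=4
  #.#..|#  b20=1 t=0,i=22
  #..##|#  b19=1 t=0,i=18
  #..#.|.  b18=0 t=2,i=22
  #...#|#  b17=1 t=1,i=8
  #....|#  b16=1 t=0,i=0
  .####|.  b15=0 t=2,i=13
  .###.|#  b14=1 t=0,i=15
  .##.#|.  b13=0 t=0,i=9
  .##..|.  b12=0 t=1,i=18
  .#.##|#  b11=1 t=2,i=0
  .#.#.|.  b10=0 t=5,i=14
  .#..#|.  b9=0 t=4,i=16
  .#...|#  b8=1 t=0,i=23
  ..###|.  b7=0 t=1,i=22
  ..##.|.  b6=0 t=0,i=8
  ..#.#|#  b5=1 t=2,i=23
  ..#..|#  b4=1 t=1,i=6
  ...##|.  b3=0 t=0,i=7
  ...#.|.  b2=0 t=1,i=5
  ....#|#  b1=1 t=0,i=6
  .....|.  b0=0 t=0,i=1
  bits 00101011110110110100100100110010 = 735791410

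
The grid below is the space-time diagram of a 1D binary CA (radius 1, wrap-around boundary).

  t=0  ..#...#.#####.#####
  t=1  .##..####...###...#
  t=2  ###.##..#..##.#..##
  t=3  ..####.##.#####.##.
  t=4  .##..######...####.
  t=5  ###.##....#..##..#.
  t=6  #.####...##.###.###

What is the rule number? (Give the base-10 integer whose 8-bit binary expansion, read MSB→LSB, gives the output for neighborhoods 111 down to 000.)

110

  ### -> .   bit 7 = 0  t=0,i=9
  ##. -> #   bit 6 = 1  t=0,i=12
  #.# -> #   bit 5 = 1  t=0,i=7
  #.. -> .   bit 4 = 0  t=0,i=0
  .## -> #   bit 3 = 1  t=0,i=8
  .#. -> #   bit 2 = 1  t=0,i=2
  ..# -> #   bit 1 = 1  t=0,i=1
  ... -> .   bit 0 = 0  t=0,i=4
  bits 01101110 = 110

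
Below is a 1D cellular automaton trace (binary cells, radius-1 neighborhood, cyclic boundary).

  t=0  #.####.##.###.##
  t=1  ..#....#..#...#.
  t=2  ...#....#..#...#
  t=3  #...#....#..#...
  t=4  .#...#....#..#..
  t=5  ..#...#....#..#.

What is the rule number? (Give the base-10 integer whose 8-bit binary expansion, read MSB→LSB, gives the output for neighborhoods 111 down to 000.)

  [7] ### => .  t=0,i=3
  [6] ##. => .  t=0,i=0
  [5] #.# => .  t=0,i=1
  [4] #.. => #  t=1,i=3
  [3] .## => #  t=0,i=2
  [2] .#. => .  t=1,i=2
  [1] ..# => .  t=1,i=1
  [0] ... => .  t=1,i=0
  bits 00011000 = 24

24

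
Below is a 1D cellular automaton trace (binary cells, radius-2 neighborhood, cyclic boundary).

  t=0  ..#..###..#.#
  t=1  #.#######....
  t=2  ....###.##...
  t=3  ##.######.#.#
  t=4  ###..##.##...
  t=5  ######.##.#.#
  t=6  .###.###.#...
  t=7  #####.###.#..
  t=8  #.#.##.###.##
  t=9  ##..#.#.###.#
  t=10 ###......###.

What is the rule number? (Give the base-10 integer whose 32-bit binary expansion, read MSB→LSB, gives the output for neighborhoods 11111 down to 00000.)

3209184217

  ##### -> #   bit 31 = 1  t=1,i=4
  ####. -> .   bit 30 = 0  t=1,i=7
  ###.# -> #   bit 29 = 1  t=2,i=6
  ###.. -> #   bit 28 = 1  t=0,i=7
  ##.## -> #   bit 27 = 1  t=2,i=7
  ##.#. -> #   bit 26 = 1  t=3,i=9
  ##..# -> #   bit 25 = 1  t=0,i=8
  ##... -> #   bit 24 = 1  t=1,i=9
  #.### -> .   bit 23 = 0  t=1,i=2
  #.##. -> #   bit 22 = 1  t=2,i=8
  #.#.# -> .   bit 21 = 0  t=3,i=10
  #.#.. -> .   bit 20 = 0  t=0,i=12
  #..## -> #   bit 19 = 1  t=0,i=4
  #..#. -> .   bit 18 = 0  t=0,i=1
  #...# -> .   bit 17 = 0  t=4,i=11
  #.... -> .   bit 16 = 0  t=1,i=10
  .#### -> .   bit 15 = 0  t=1,i=3
  .###. -> #   bit 14 = 1  t=0,i=6
  .##.# -> .   bit 13 = 0  t=4,i=6
  .##.. -> .   bit 12 = 0  t=2,i=9
  .#.## -> .   bit 11 = 0  t=1,i=1
  .#.#. -> .   bit 10 = 0  t=0,i=11
  .#..# -> #   bit 9 = 1  t=0,i=0
  .#... -> #   bit 8 = 1  t=6,i=10
  ..### -> #   bit 7 = 1  t=0,i=5
  ..##. -> #   bit 6 = 1  t=4,i=5
  ..#.# -> .   bit 5 = 0  t=0,i=10
  ..#.. -> #   bit 4 = 1  t=0,i=2
  ...## -> #   bit 3 = 1  t=2,i=3
  ...#. -> .   bit 2 = 0  t=1,i=12
  ....# -> .   bit 1 = 0  t=1,i=11
  ..... -> #   bit 0 = 1  t=2,i=0
  bits 10111111010010000100001111011001 = 3209184217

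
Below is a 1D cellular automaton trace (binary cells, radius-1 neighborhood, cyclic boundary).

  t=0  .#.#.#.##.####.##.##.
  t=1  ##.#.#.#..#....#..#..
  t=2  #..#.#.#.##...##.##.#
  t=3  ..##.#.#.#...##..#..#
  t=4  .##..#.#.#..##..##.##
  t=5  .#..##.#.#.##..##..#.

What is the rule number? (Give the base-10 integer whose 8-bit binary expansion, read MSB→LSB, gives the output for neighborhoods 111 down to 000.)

  ###|.  b7=0 t=0,i=11
  ##.|.  b6=0 t=0,i=8
  #.#|.  b5=0 t=0,i=2
  #..|.  b4=0 t=0,i=20
  .##|#  b3=1 t=0,i=7
  .#.|#  b2=1 t=0,i=1
  ..#|#  b1=1 t=0,i=0
  ...|.  b0=0 t=1,i=12
  bits 00001110 = 14

14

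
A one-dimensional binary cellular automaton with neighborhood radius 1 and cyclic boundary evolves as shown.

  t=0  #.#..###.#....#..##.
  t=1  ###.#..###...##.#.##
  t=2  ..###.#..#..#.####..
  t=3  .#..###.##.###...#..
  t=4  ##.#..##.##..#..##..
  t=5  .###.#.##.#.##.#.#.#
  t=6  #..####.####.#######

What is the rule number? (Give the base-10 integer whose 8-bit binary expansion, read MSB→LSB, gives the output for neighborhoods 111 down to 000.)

102

  ### -> .   bit 7 = 0  t=0,i=6
  ##. -> #   bit 6 = 1  t=0,i=7
  #.# -> #   bit 5 = 1  t=0,i=1
  #.. -> .   bit 4 = 0  t=0,i=3
  .## -> .   bit 3 = 0  t=0,i=5
  .#. -> #   bit 2 = 1  t=0,i=0
  ..# -> #   bit 1 = 1  t=0,i=4
  ... -> .   bit 0 = 0  t=0,i=11
  bits 01100110 = 102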